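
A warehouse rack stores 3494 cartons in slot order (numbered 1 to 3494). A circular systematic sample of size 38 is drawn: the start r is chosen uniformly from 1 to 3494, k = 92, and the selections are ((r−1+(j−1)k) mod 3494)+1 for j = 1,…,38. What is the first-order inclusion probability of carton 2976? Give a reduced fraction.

For each position j, as r ranges over 1…3494 the j-th selection hits every carton exactly once, so carton 2976 is selected for exactly 38 of the 3494 starts.
Inclusion probability = 38/3494 = 19/1747.

19/1747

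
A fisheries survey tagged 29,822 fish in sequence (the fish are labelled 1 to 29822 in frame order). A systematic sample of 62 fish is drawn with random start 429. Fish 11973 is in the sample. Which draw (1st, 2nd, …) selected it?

25

k = 29822/62 = 481
position = (11973 − 429)/481 + 1 = 11544/481 + 1 = 24 + 1 = 25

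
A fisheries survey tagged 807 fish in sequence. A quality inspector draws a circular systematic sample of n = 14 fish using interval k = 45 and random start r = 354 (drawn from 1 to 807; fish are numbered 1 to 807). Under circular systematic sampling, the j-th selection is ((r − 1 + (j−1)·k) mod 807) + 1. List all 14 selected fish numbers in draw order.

Selection 1: 354
Selection 2: 354 + 45 = 399
Selection 3: 399 + 45 = 444
Selection 4: 444 + 45 = 489
Selection 5: 489 + 45 = 534
Selection 6: 534 + 45 = 579
Selection 7: 579 + 45 = 624
Selection 8: 624 + 45 = 669
Selection 9: 669 + 45 = 714
Selection 10: 714 + 45 = 759
Selection 11: 759 + 45 = 804
Selection 12: 804 + 45 = 849 → 849 − 807 = 42
Selection 13: 42 + 45 = 87
Selection 14: 87 + 45 = 132

354, 399, 444, 489, 534, 579, 624, 669, 714, 759, 804, 42, 87, 132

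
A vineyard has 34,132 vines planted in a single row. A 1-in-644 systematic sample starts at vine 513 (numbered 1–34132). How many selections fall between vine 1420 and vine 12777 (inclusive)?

18

k = 644
First selection ≥ 1420: 513 + ⌈(1420−513)/644⌉·644 = 513 + 2×644 = 1801
Last selection ≤ 12777: 513 + ⌊(12777−513)/644⌋·644 = 513 + 19×644 = 12749
Count = 19 − 2 + 1 = 18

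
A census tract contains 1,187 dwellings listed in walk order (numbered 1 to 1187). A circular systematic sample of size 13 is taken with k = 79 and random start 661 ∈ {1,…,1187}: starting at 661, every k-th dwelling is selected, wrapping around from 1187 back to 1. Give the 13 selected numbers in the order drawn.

661, 740, 819, 898, 977, 1056, 1135, 27, 106, 185, 264, 343, 422

Selection 1: 661
Selection 2: 661 + 79 = 740
Selection 3: 740 + 79 = 819
Selection 4: 819 + 79 = 898
Selection 5: 898 + 79 = 977
Selection 6: 977 + 79 = 1056
Selection 7: 1056 + 79 = 1135
Selection 8: 1135 + 79 = 1214 → 1214 − 1187 = 27
Selection 9: 27 + 79 = 106
Selection 10: 106 + 79 = 185
Selection 11: 185 + 79 = 264
Selection 12: 264 + 79 = 343
Selection 13: 343 + 79 = 422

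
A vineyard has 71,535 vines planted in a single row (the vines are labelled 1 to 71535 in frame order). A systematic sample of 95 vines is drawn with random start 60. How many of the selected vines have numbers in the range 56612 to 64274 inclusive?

10

k = 71535/95 = 753
First selection ≥ 56612: 60 + ⌈(56612−60)/753⌉·753 = 60 + 76×753 = 57288
Last selection ≤ 64274: 60 + ⌊(64274−60)/753⌋·753 = 60 + 85×753 = 64065
Count = 85 − 76 + 1 = 10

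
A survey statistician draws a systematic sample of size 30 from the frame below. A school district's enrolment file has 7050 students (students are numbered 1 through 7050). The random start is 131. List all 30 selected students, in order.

131, 366, 601, 836, 1071, 1306, 1541, 1776, 2011, 2246, 2481, 2716, 2951, 3186, 3421, 3656, 3891, 4126, 4361, 4596, 4831, 5066, 5301, 5536, 5771, 6006, 6241, 6476, 6711, 6946

k = N/n = 7050/30 = 235
student 1: 131
student 2: 131 + 235 = 366
student 3: 366 + 235 = 601
student 4: 601 + 235 = 836
student 5: 836 + 235 = 1071
student 6: 1071 + 235 = 1306
student 7: 1306 + 235 = 1541
student 8: 1541 + 235 = 1776
student 9: 1776 + 235 = 2011
student 10: 2011 + 235 = 2246
student 11: 2246 + 235 = 2481
student 12: 2481 + 235 = 2716
student 13: 2716 + 235 = 2951
student 14: 2951 + 235 = 3186
student 15: 3186 + 235 = 3421
student 16: 3421 + 235 = 3656
student 17: 3656 + 235 = 3891
student 18: 3891 + 235 = 4126
student 19: 4126 + 235 = 4361
student 20: 4361 + 235 = 4596
student 21: 4596 + 235 = 4831
student 22: 4831 + 235 = 5066
student 23: 5066 + 235 = 5301
student 24: 5301 + 235 = 5536
student 25: 5536 + 235 = 5771
student 26: 5771 + 235 = 6006
student 27: 6006 + 235 = 6241
student 28: 6241 + 235 = 6476
student 29: 6476 + 235 = 6711
student 30: 6711 + 235 = 6946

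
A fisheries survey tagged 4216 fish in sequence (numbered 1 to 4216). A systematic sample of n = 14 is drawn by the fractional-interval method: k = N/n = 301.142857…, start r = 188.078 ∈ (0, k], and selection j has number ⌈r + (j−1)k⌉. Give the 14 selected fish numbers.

189, 490, 791, 1092, 1393, 1694, 1995, 2297, 2598, 2899, 3200, 3501, 3802, 4103

j=1: r + 0k = 188.078 → ⌈·⌉ = 189
j=2: r + 1k = 489.220857… → ⌈·⌉ = 490
j=3: r + 2k = 790.363714… → ⌈·⌉ = 791
j=4: r + 3k = 1091.506571… → ⌈·⌉ = 1092
j=5: r + 4k = 1392.649428… → ⌈·⌉ = 1393
j=6: r + 5k = 1693.792285… → ⌈·⌉ = 1694
j=7: r + 6k = 1994.935142… → ⌈·⌉ = 1995
j=8: r + 7k = 2296.078 → ⌈·⌉ = 2297
j=9: r + 8k = 2597.220857… → ⌈·⌉ = 2598
j=10: r + 9k = 2898.363714… → ⌈·⌉ = 2899
j=11: r + 10k = 3199.506571… → ⌈·⌉ = 3200
j=12: r + 11k = 3500.649428… → ⌈·⌉ = 3501
j=13: r + 12k = 3801.792285… → ⌈·⌉ = 3802
j=14: r + 13k = 4102.935142… → ⌈·⌉ = 4103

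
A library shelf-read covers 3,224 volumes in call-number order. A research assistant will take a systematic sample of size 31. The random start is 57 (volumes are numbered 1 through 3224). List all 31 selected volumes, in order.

57, 161, 265, 369, 473, 577, 681, 785, 889, 993, 1097, 1201, 1305, 1409, 1513, 1617, 1721, 1825, 1929, 2033, 2137, 2241, 2345, 2449, 2553, 2657, 2761, 2865, 2969, 3073, 3177

k = N/n = 3224/31 = 104
volume 1: 57
volume 2: 57 + 104 = 161
volume 3: 161 + 104 = 265
volume 4: 265 + 104 = 369
volume 5: 369 + 104 = 473
volume 6: 473 + 104 = 577
volume 7: 577 + 104 = 681
volume 8: 681 + 104 = 785
volume 9: 785 + 104 = 889
volume 10: 889 + 104 = 993
volume 11: 993 + 104 = 1097
volume 12: 1097 + 104 = 1201
volume 13: 1201 + 104 = 1305
volume 14: 1305 + 104 = 1409
volume 15: 1409 + 104 = 1513
volume 16: 1513 + 104 = 1617
volume 17: 1617 + 104 = 1721
volume 18: 1721 + 104 = 1825
volume 19: 1825 + 104 = 1929
volume 20: 1929 + 104 = 2033
volume 21: 2033 + 104 = 2137
volume 22: 2137 + 104 = 2241
volume 23: 2241 + 104 = 2345
volume 24: 2345 + 104 = 2449
volume 25: 2449 + 104 = 2553
volume 26: 2553 + 104 = 2657
volume 27: 2657 + 104 = 2761
volume 28: 2761 + 104 = 2865
volume 29: 2865 + 104 = 2969
volume 30: 2969 + 104 = 3073
volume 31: 3073 + 104 = 3177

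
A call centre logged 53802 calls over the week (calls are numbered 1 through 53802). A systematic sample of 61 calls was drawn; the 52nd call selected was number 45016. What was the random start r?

34

k = 53802/61 = 882
r = 45016 − (52−1)×882 = 45016 − 44982 = 34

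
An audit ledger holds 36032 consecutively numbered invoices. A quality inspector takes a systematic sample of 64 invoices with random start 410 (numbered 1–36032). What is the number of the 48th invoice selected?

k = 36032/64 = 563
48th selection = r + (48−1)·k = 410 + 47×563 = 410 + 26461 = 26871

26871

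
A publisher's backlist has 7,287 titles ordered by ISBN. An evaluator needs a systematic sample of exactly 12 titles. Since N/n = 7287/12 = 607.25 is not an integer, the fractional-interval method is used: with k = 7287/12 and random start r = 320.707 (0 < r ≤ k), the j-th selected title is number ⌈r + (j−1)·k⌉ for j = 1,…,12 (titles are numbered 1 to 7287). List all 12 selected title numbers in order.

321, 928, 1536, 2143, 2750, 3357, 3965, 4572, 5179, 5786, 6394, 7001

j=1: r + 0k = 320.707 → ⌈·⌉ = 321
j=2: r + 1k = 927.957 → ⌈·⌉ = 928
j=3: r + 2k = 1535.207 → ⌈·⌉ = 1536
j=4: r + 3k = 2142.457 → ⌈·⌉ = 2143
j=5: r + 4k = 2749.707 → ⌈·⌉ = 2750
j=6: r + 5k = 3356.957 → ⌈·⌉ = 3357
j=7: r + 6k = 3964.207 → ⌈·⌉ = 3965
j=8: r + 7k = 4571.457 → ⌈·⌉ = 4572
j=9: r + 8k = 5178.707 → ⌈·⌉ = 5179
j=10: r + 9k = 5785.957 → ⌈·⌉ = 5786
j=11: r + 10k = 6393.207 → ⌈·⌉ = 6394
j=12: r + 11k = 7000.457 → ⌈·⌉ = 7001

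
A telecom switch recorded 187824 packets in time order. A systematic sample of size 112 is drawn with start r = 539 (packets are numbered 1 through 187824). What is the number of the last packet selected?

186686

k = 187824/112 = 1677
112th selection = r + (112−1)·k = 539 + 111×1677 = 539 + 186147 = 186686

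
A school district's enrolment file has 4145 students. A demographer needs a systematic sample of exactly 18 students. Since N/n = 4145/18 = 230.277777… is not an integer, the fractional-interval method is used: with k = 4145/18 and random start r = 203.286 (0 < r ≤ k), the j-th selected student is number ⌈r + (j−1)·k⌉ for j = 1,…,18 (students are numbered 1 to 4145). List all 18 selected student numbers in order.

204, 434, 664, 895, 1125, 1355, 1585, 1816, 2046, 2276, 2507, 2737, 2967, 3197, 3428, 3658, 3888, 4119

j=1: r + 0k = 203.286 → ⌈·⌉ = 204
j=2: r + 1k = 433.563777… → ⌈·⌉ = 434
j=3: r + 2k = 663.841555… → ⌈·⌉ = 664
j=4: r + 3k = 894.119333… → ⌈·⌉ = 895
j=5: r + 4k = 1124.397111… → ⌈·⌉ = 1125
j=6: r + 5k = 1354.674888… → ⌈·⌉ = 1355
j=7: r + 6k = 1584.952666… → ⌈·⌉ = 1585
j=8: r + 7k = 1815.230444… → ⌈·⌉ = 1816
j=9: r + 8k = 2045.508222… → ⌈·⌉ = 2046
j=10: r + 9k = 2275.786 → ⌈·⌉ = 2276
j=11: r + 10k = 2506.063777… → ⌈·⌉ = 2507
j=12: r + 11k = 2736.341555… → ⌈·⌉ = 2737
j=13: r + 12k = 2966.619333… → ⌈·⌉ = 2967
j=14: r + 13k = 3196.897111… → ⌈·⌉ = 3197
j=15: r + 14k = 3427.174888… → ⌈·⌉ = 3428
j=16: r + 15k = 3657.452666… → ⌈·⌉ = 3658
j=17: r + 16k = 3887.730444… → ⌈·⌉ = 3888
j=18: r + 17k = 4118.008222… → ⌈·⌉ = 4119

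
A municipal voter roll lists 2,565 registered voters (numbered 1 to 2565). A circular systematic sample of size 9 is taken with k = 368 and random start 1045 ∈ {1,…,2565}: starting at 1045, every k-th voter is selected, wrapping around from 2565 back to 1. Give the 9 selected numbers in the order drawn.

1045, 1413, 1781, 2149, 2517, 320, 688, 1056, 1424

Selection 1: 1045
Selection 2: 1045 + 368 = 1413
Selection 3: 1413 + 368 = 1781
Selection 4: 1781 + 368 = 2149
Selection 5: 2149 + 368 = 2517
Selection 6: 2517 + 368 = 2885 → 2885 − 2565 = 320
Selection 7: 320 + 368 = 688
Selection 8: 688 + 368 = 1056
Selection 9: 1056 + 368 = 1424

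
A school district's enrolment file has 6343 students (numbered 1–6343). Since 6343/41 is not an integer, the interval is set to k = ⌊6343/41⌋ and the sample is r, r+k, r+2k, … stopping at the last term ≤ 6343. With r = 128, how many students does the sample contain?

k = ⌊6343/41⌋ = 154
Achieved size = ⌊(6343 − 128)/154⌋ + 1 = ⌊6215/154⌋ + 1 = 40 + 1 = 41
(last selection: 128 + 40×154 = 6288 ≤ 6343; next would be 6442 > 6343)

41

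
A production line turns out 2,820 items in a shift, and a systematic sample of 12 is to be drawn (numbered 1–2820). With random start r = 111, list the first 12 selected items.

111, 346, 581, 816, 1051, 1286, 1521, 1756, 1991, 2226, 2461, 2696

k = N/n = 2820/12 = 235
item 1: 111
item 2: 111 + 235 = 346
item 3: 346 + 235 = 581
item 4: 581 + 235 = 816
item 5: 816 + 235 = 1051
item 6: 1051 + 235 = 1286
item 7: 1286 + 235 = 1521
item 8: 1521 + 235 = 1756
item 9: 1756 + 235 = 1991
item 10: 1991 + 235 = 2226
item 11: 2226 + 235 = 2461
item 12: 2461 + 235 = 2696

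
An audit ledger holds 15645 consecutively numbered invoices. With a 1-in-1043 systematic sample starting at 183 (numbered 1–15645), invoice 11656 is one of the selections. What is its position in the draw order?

12

k = 1043
position = (11656 − 183)/1043 + 1 = 11473/1043 + 1 = 11 + 1 = 12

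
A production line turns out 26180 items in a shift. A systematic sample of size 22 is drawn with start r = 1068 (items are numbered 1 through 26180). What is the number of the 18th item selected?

21298

k = 26180/22 = 1190
18th selection = r + (18−1)·k = 1068 + 17×1190 = 1068 + 20230 = 21298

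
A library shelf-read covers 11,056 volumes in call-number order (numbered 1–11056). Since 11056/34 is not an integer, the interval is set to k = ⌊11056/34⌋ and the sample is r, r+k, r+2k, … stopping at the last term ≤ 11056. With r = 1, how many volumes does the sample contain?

k = ⌊11056/34⌋ = 325
Achieved size = ⌊(11056 − 1)/325⌋ + 1 = ⌊11055/325⌋ + 1 = 34 + 1 = 35
(last selection: 1 + 34×325 = 11051 ≤ 11056; next would be 11376 > 11056)

35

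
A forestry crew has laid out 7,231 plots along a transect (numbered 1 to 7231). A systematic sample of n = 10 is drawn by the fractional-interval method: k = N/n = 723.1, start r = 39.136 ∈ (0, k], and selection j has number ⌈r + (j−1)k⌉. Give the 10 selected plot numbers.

j=1: r + 0k = 39.136 → ⌈·⌉ = 40
j=2: r + 1k = 762.236 → ⌈·⌉ = 763
j=3: r + 2k = 1485.336 → ⌈·⌉ = 1486
j=4: r + 3k = 2208.436 → ⌈·⌉ = 2209
j=5: r + 4k = 2931.536 → ⌈·⌉ = 2932
j=6: r + 5k = 3654.636 → ⌈·⌉ = 3655
j=7: r + 6k = 4377.736 → ⌈·⌉ = 4378
j=8: r + 7k = 5100.836 → ⌈·⌉ = 5101
j=9: r + 8k = 5823.936 → ⌈·⌉ = 5824
j=10: r + 9k = 6547.036 → ⌈·⌉ = 6548

40, 763, 1486, 2209, 2932, 3655, 4378, 5101, 5824, 6548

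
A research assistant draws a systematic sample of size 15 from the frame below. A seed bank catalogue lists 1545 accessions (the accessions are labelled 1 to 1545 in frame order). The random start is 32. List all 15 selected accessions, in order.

32, 135, 238, 341, 444, 547, 650, 753, 856, 959, 1062, 1165, 1268, 1371, 1474

k = N/n = 1545/15 = 103
accession 1: 32
accession 2: 32 + 103 = 135
accession 3: 135 + 103 = 238
accession 4: 238 + 103 = 341
accession 5: 341 + 103 = 444
accession 6: 444 + 103 = 547
accession 7: 547 + 103 = 650
accession 8: 650 + 103 = 753
accession 9: 753 + 103 = 856
accession 10: 856 + 103 = 959
accession 11: 959 + 103 = 1062
accession 12: 1062 + 103 = 1165
accession 13: 1165 + 103 = 1268
accession 14: 1268 + 103 = 1371
accession 15: 1371 + 103 = 1474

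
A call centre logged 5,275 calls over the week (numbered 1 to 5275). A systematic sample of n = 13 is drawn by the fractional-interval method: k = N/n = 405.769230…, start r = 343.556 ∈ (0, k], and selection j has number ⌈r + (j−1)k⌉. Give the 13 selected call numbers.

j=1: r + 0k = 343.556 → ⌈·⌉ = 344
j=2: r + 1k = 749.325230… → ⌈·⌉ = 750
j=3: r + 2k = 1155.094461… → ⌈·⌉ = 1156
j=4: r + 3k = 1560.863692… → ⌈·⌉ = 1561
j=5: r + 4k = 1966.632923… → ⌈·⌉ = 1967
j=6: r + 5k = 2372.402153… → ⌈·⌉ = 2373
j=7: r + 6k = 2778.171384… → ⌈·⌉ = 2779
j=8: r + 7k = 3183.940615… → ⌈·⌉ = 3184
j=9: r + 8k = 3589.709846… → ⌈·⌉ = 3590
j=10: r + 9k = 3995.479076… → ⌈·⌉ = 3996
j=11: r + 10k = 4401.248307… → ⌈·⌉ = 4402
j=12: r + 11k = 4807.017538… → ⌈·⌉ = 4808
j=13: r + 12k = 5212.786769… → ⌈·⌉ = 5213

344, 750, 1156, 1561, 1967, 2373, 2779, 3184, 3590, 3996, 4402, 4808, 5213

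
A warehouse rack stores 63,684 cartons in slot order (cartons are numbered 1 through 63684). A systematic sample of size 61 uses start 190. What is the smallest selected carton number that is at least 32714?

33598

k = 63684/61 = 1044
Steps past start: ⌈(32714 − 190)/1044⌉ = ⌈32524/1044⌉ = 32
Selected carton: 190 + 32×1044 = 33598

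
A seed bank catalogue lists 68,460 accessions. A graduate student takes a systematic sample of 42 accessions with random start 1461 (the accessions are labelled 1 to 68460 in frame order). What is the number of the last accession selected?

68291

k = 68460/42 = 1630
42nd selection = r + (42−1)·k = 1461 + 41×1630 = 1461 + 66830 = 68291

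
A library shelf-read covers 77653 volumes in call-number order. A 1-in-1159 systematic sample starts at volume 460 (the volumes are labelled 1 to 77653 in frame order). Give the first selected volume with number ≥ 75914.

76954

k = 1159
Steps past start: ⌈(75914 − 460)/1159⌉ = ⌈75454/1159⌉ = 66
Selected volume: 460 + 66×1159 = 76954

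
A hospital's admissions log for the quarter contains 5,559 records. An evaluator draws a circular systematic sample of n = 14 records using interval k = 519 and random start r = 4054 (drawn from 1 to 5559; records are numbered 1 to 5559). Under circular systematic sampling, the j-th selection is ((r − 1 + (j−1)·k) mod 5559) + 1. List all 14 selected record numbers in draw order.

Selection 1: 4054
Selection 2: 4054 + 519 = 4573
Selection 3: 4573 + 519 = 5092
Selection 4: 5092 + 519 = 5611 → 5611 − 5559 = 52
Selection 5: 52 + 519 = 571
Selection 6: 571 + 519 = 1090
Selection 7: 1090 + 519 = 1609
Selection 8: 1609 + 519 = 2128
Selection 9: 2128 + 519 = 2647
Selection 10: 2647 + 519 = 3166
Selection 11: 3166 + 519 = 3685
Selection 12: 3685 + 519 = 4204
Selection 13: 4204 + 519 = 4723
Selection 14: 4723 + 519 = 5242

4054, 4573, 5092, 52, 571, 1090, 1609, 2128, 2647, 3166, 3685, 4204, 4723, 5242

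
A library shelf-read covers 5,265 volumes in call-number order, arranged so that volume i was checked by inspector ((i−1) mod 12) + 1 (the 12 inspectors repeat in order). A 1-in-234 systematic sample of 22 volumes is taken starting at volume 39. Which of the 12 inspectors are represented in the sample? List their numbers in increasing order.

Consecutive selections differ by k = 234, so their inspector numbers differ by 234 mod 12 = 6.
gcd(234, 12) = 6, so the sample visits 12/6 = 2 distinct residues mod 12.
Start 39 is inspector 3; the inspectors hit are 3, 9.

3, 9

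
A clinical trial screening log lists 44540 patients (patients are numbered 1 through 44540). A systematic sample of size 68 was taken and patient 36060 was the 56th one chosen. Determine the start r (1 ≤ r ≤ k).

k = 44540/68 = 655
r = 36060 − (56−1)×655 = 36060 − 36025 = 35

35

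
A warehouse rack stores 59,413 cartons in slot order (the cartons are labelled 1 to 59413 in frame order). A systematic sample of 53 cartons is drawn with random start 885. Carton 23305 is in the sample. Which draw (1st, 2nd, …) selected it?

k = 59413/53 = 1121
position = (23305 − 885)/1121 + 1 = 22420/1121 + 1 = 20 + 1 = 21

21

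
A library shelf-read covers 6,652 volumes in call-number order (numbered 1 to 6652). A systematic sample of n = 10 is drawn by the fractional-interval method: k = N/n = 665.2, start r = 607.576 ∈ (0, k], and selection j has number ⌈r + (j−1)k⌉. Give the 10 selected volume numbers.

608, 1273, 1938, 2604, 3269, 3934, 4599, 5264, 5930, 6595

j=1: r + 0k = 607.576 → ⌈·⌉ = 608
j=2: r + 1k = 1272.776 → ⌈·⌉ = 1273
j=3: r + 2k = 1937.976 → ⌈·⌉ = 1938
j=4: r + 3k = 2603.176 → ⌈·⌉ = 2604
j=5: r + 4k = 3268.376 → ⌈·⌉ = 3269
j=6: r + 5k = 3933.576 → ⌈·⌉ = 3934
j=7: r + 6k = 4598.776 → ⌈·⌉ = 4599
j=8: r + 7k = 5263.976 → ⌈·⌉ = 5264
j=9: r + 8k = 5929.176 → ⌈·⌉ = 5930
j=10: r + 9k = 6594.376 → ⌈·⌉ = 6595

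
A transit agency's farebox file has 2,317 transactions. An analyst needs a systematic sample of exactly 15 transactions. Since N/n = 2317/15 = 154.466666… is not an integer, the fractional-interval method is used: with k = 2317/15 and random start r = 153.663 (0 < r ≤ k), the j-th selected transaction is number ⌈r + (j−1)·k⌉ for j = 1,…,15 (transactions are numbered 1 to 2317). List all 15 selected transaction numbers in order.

154, 309, 463, 618, 772, 926, 1081, 1235, 1390, 1544, 1699, 1853, 2008, 2162, 2317

j=1: r + 0k = 153.663 → ⌈·⌉ = 154
j=2: r + 1k = 308.129666… → ⌈·⌉ = 309
j=3: r + 2k = 462.596333… → ⌈·⌉ = 463
j=4: r + 3k = 617.063 → ⌈·⌉ = 618
j=5: r + 4k = 771.529666… → ⌈·⌉ = 772
j=6: r + 5k = 925.996333… → ⌈·⌉ = 926
j=7: r + 6k = 1080.463 → ⌈·⌉ = 1081
j=8: r + 7k = 1234.929666… → ⌈·⌉ = 1235
j=9: r + 8k = 1389.396333… → ⌈·⌉ = 1390
j=10: r + 9k = 1543.863 → ⌈·⌉ = 1544
j=11: r + 10k = 1698.329666… → ⌈·⌉ = 1699
j=12: r + 11k = 1852.796333… → ⌈·⌉ = 1853
j=13: r + 12k = 2007.263 → ⌈·⌉ = 2008
j=14: r + 13k = 2161.729666… → ⌈·⌉ = 2162
j=15: r + 14k = 2316.196333… → ⌈·⌉ = 2317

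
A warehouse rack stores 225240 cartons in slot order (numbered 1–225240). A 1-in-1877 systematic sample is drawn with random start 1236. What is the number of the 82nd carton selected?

153273

k = 1877
82nd selection = r + (82−1)·k = 1236 + 81×1877 = 1236 + 152037 = 153273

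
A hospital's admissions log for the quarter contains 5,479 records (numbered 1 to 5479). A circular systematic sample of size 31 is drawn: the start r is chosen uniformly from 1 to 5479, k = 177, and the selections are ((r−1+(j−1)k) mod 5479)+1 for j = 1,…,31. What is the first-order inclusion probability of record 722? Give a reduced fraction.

31/5479

For each position j, as r ranges over 1…5479 the j-th selection hits every record exactly once, so record 722 is selected for exactly 31 of the 5479 starts.
Inclusion probability = 31/5479.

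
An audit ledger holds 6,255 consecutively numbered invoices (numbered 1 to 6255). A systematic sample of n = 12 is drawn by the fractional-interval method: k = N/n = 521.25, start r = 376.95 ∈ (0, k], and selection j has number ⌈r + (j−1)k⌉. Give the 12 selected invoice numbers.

377, 899, 1420, 1941, 2462, 2984, 3505, 4026, 4547, 5069, 5590, 6111

j=1: r + 0k = 376.95 → ⌈·⌉ = 377
j=2: r + 1k = 898.2 → ⌈·⌉ = 899
j=3: r + 2k = 1419.45 → ⌈·⌉ = 1420
j=4: r + 3k = 1940.7 → ⌈·⌉ = 1941
j=5: r + 4k = 2461.95 → ⌈·⌉ = 2462
j=6: r + 5k = 2983.2 → ⌈·⌉ = 2984
j=7: r + 6k = 3504.45 → ⌈·⌉ = 3505
j=8: r + 7k = 4025.7 → ⌈·⌉ = 4026
j=9: r + 8k = 4546.95 → ⌈·⌉ = 4547
j=10: r + 9k = 5068.2 → ⌈·⌉ = 5069
j=11: r + 10k = 5589.45 → ⌈·⌉ = 5590
j=12: r + 11k = 6110.7 → ⌈·⌉ = 6111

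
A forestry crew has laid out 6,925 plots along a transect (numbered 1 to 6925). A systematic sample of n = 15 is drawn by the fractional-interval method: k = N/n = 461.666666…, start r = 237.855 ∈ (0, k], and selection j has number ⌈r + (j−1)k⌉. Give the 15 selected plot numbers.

j=1: r + 0k = 237.855 → ⌈·⌉ = 238
j=2: r + 1k = 699.521666… → ⌈·⌉ = 700
j=3: r + 2k = 1161.188333… → ⌈·⌉ = 1162
j=4: r + 3k = 1622.855 → ⌈·⌉ = 1623
j=5: r + 4k = 2084.521666… → ⌈·⌉ = 2085
j=6: r + 5k = 2546.188333… → ⌈·⌉ = 2547
j=7: r + 6k = 3007.855 → ⌈·⌉ = 3008
j=8: r + 7k = 3469.521666… → ⌈·⌉ = 3470
j=9: r + 8k = 3931.188333… → ⌈·⌉ = 3932
j=10: r + 9k = 4392.855 → ⌈·⌉ = 4393
j=11: r + 10k = 4854.521666… → ⌈·⌉ = 4855
j=12: r + 11k = 5316.188333… → ⌈·⌉ = 5317
j=13: r + 12k = 5777.855 → ⌈·⌉ = 5778
j=14: r + 13k = 6239.521666… → ⌈·⌉ = 6240
j=15: r + 14k = 6701.188333… → ⌈·⌉ = 6702

238, 700, 1162, 1623, 2085, 2547, 3008, 3470, 3932, 4393, 4855, 5317, 5778, 6240, 6702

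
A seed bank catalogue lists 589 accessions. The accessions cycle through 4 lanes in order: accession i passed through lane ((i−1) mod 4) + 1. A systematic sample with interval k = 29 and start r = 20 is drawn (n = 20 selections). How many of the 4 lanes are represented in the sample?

Consecutive selections differ by k = 29, so their lane numbers differ by 29 mod 4 = 1.
gcd(29, 4) = 1, so the sample visits 4/1 = 4 distinct residues mod 4.
Start 20 is lane 4; the lanes hit are 1, 2, 3, 4.

4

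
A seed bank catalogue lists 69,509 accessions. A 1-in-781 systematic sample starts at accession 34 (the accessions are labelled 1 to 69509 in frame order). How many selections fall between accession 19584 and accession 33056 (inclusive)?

k = 781
First selection ≥ 19584: 34 + ⌈(19584−34)/781⌉·781 = 34 + 26×781 = 20340
Last selection ≤ 33056: 34 + ⌊(33056−34)/781⌋·781 = 34 + 42×781 = 32836
Count = 42 − 26 + 1 = 17

17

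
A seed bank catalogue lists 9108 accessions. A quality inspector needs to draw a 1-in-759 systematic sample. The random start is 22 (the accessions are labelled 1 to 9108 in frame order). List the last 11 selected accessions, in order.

781, 1540, 2299, 3058, 3817, 4576, 5335, 6094, 6853, 7612, 8371

2nd selection = 22 + 1×759 = 781
3rd: 781 + 759 = 1540
4th: 1540 + 759 = 2299
5th: 2299 + 759 = 3058
6th: 3058 + 759 = 3817
7th: 3817 + 759 = 4576
8th: 4576 + 759 = 5335
9th: 5335 + 759 = 6094
10th: 6094 + 759 = 6853
11th: 6853 + 759 = 7612
12th: 7612 + 759 = 8371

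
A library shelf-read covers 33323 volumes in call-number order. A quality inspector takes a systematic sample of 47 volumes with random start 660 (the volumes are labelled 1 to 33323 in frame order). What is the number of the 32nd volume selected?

k = 33323/47 = 709
32nd selection = r + (32−1)·k = 660 + 31×709 = 660 + 21979 = 22639

22639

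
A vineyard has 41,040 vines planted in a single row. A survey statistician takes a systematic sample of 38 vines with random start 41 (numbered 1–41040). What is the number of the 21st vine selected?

k = 41040/38 = 1080
21st selection = r + (21−1)·k = 41 + 20×1080 = 41 + 21600 = 21641

21641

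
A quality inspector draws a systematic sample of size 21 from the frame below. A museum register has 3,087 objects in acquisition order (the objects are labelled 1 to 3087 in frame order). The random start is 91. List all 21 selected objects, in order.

91, 238, 385, 532, 679, 826, 973, 1120, 1267, 1414, 1561, 1708, 1855, 2002, 2149, 2296, 2443, 2590, 2737, 2884, 3031

k = N/n = 3087/21 = 147
object 1: 91
object 2: 91 + 147 = 238
object 3: 238 + 147 = 385
object 4: 385 + 147 = 532
object 5: 532 + 147 = 679
object 6: 679 + 147 = 826
object 7: 826 + 147 = 973
object 8: 973 + 147 = 1120
object 9: 1120 + 147 = 1267
object 10: 1267 + 147 = 1414
object 11: 1414 + 147 = 1561
object 12: 1561 + 147 = 1708
object 13: 1708 + 147 = 1855
object 14: 1855 + 147 = 2002
object 15: 2002 + 147 = 2149
object 16: 2149 + 147 = 2296
object 17: 2296 + 147 = 2443
object 18: 2443 + 147 = 2590
object 19: 2590 + 147 = 2737
object 20: 2737 + 147 = 2884
object 21: 2884 + 147 = 3031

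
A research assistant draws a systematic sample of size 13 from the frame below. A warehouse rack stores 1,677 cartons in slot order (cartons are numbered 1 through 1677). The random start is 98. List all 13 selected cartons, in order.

98, 227, 356, 485, 614, 743, 872, 1001, 1130, 1259, 1388, 1517, 1646

k = N/n = 1677/13 = 129
carton 1: 98
carton 2: 98 + 129 = 227
carton 3: 227 + 129 = 356
carton 4: 356 + 129 = 485
carton 5: 485 + 129 = 614
carton 6: 614 + 129 = 743
carton 7: 743 + 129 = 872
carton 8: 872 + 129 = 1001
carton 9: 1001 + 129 = 1130
carton 10: 1130 + 129 = 1259
carton 11: 1259 + 129 = 1388
carton 12: 1388 + 129 = 1517
carton 13: 1517 + 129 = 1646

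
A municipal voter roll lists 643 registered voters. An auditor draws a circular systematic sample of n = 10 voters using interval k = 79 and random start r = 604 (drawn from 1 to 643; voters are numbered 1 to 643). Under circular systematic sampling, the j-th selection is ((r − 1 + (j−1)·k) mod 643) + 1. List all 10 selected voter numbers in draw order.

Selection 1: 604
Selection 2: 604 + 79 = 683 → 683 − 643 = 40
Selection 3: 40 + 79 = 119
Selection 4: 119 + 79 = 198
Selection 5: 198 + 79 = 277
Selection 6: 277 + 79 = 356
Selection 7: 356 + 79 = 435
Selection 8: 435 + 79 = 514
Selection 9: 514 + 79 = 593
Selection 10: 593 + 79 = 672 → 672 − 643 = 29

604, 40, 119, 198, 277, 356, 435, 514, 593, 29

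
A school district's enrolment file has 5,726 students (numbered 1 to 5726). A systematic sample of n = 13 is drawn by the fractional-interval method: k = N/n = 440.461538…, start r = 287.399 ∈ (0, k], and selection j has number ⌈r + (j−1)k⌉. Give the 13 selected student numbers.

288, 728, 1169, 1609, 2050, 2490, 2931, 3371, 3812, 4252, 4693, 5133, 5573

j=1: r + 0k = 287.399 → ⌈·⌉ = 288
j=2: r + 1k = 727.860538… → ⌈·⌉ = 728
j=3: r + 2k = 1168.322076… → ⌈·⌉ = 1169
j=4: r + 3k = 1608.783615… → ⌈·⌉ = 1609
j=5: r + 4k = 2049.245153… → ⌈·⌉ = 2050
j=6: r + 5k = 2489.706692… → ⌈·⌉ = 2490
j=7: r + 6k = 2930.168230… → ⌈·⌉ = 2931
j=8: r + 7k = 3370.629769… → ⌈·⌉ = 3371
j=9: r + 8k = 3811.091307… → ⌈·⌉ = 3812
j=10: r + 9k = 4251.552846… → ⌈·⌉ = 4252
j=11: r + 10k = 4692.014384… → ⌈·⌉ = 4693
j=12: r + 11k = 5132.475923… → ⌈·⌉ = 5133
j=13: r + 12k = 5572.937461… → ⌈·⌉ = 5573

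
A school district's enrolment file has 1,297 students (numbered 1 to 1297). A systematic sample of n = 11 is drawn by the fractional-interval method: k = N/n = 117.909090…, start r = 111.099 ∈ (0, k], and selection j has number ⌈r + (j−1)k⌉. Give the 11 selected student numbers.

j=1: r + 0k = 111.099 → ⌈·⌉ = 112
j=2: r + 1k = 229.008090… → ⌈·⌉ = 230
j=3: r + 2k = 346.917181… → ⌈·⌉ = 347
j=4: r + 3k = 464.826272… → ⌈·⌉ = 465
j=5: r + 4k = 582.735363… → ⌈·⌉ = 583
j=6: r + 5k = 700.644454… → ⌈·⌉ = 701
j=7: r + 6k = 818.553545… → ⌈·⌉ = 819
j=8: r + 7k = 936.462636… → ⌈·⌉ = 937
j=9: r + 8k = 1054.371727… → ⌈·⌉ = 1055
j=10: r + 9k = 1172.280818… → ⌈·⌉ = 1173
j=11: r + 10k = 1290.189909… → ⌈·⌉ = 1291

112, 230, 347, 465, 583, 701, 819, 937, 1055, 1173, 1291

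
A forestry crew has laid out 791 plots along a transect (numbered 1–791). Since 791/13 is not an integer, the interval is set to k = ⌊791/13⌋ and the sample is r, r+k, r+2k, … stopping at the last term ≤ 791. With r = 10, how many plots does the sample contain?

k = ⌊791/13⌋ = 60
Achieved size = ⌊(791 − 10)/60⌋ + 1 = ⌊781/60⌋ + 1 = 13 + 1 = 14
(last selection: 10 + 13×60 = 790 ≤ 791; next would be 850 > 791)

14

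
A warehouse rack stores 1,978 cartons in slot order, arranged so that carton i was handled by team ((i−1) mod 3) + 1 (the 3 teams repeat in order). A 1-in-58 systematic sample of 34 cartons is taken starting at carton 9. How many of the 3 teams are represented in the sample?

3

Consecutive selections differ by k = 58, so their team numbers differ by 58 mod 3 = 1.
gcd(58, 3) = 1, so the sample visits 3/1 = 3 distinct residues mod 3.
Start 9 is team 3; the teams hit are 1, 2, 3.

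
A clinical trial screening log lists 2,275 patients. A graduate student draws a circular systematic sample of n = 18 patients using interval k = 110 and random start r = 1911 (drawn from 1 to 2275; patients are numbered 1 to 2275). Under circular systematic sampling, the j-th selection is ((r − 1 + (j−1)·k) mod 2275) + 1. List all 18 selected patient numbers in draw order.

1911, 2021, 2131, 2241, 76, 186, 296, 406, 516, 626, 736, 846, 956, 1066, 1176, 1286, 1396, 1506

Selection 1: 1911
Selection 2: 1911 + 110 = 2021
Selection 3: 2021 + 110 = 2131
Selection 4: 2131 + 110 = 2241
Selection 5: 2241 + 110 = 2351 → 2351 − 2275 = 76
Selection 6: 76 + 110 = 186
Selection 7: 186 + 110 = 296
Selection 8: 296 + 110 = 406
Selection 9: 406 + 110 = 516
Selection 10: 516 + 110 = 626
Selection 11: 626 + 110 = 736
Selection 12: 736 + 110 = 846
Selection 13: 846 + 110 = 956
Selection 14: 956 + 110 = 1066
Selection 15: 1066 + 110 = 1176
Selection 16: 1176 + 110 = 1286
Selection 17: 1286 + 110 = 1396
Selection 18: 1396 + 110 = 1506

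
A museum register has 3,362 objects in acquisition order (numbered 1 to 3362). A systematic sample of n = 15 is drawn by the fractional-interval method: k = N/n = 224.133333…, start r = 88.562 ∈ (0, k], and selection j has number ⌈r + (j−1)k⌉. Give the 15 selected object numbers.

j=1: r + 0k = 88.562 → ⌈·⌉ = 89
j=2: r + 1k = 312.695333… → ⌈·⌉ = 313
j=3: r + 2k = 536.828666… → ⌈·⌉ = 537
j=4: r + 3k = 760.962 → ⌈·⌉ = 761
j=5: r + 4k = 985.095333… → ⌈·⌉ = 986
j=6: r + 5k = 1209.228666… → ⌈·⌉ = 1210
j=7: r + 6k = 1433.362 → ⌈·⌉ = 1434
j=8: r + 7k = 1657.495333… → ⌈·⌉ = 1658
j=9: r + 8k = 1881.628666… → ⌈·⌉ = 1882
j=10: r + 9k = 2105.762 → ⌈·⌉ = 2106
j=11: r + 10k = 2329.895333… → ⌈·⌉ = 2330
j=12: r + 11k = 2554.028666… → ⌈·⌉ = 2555
j=13: r + 12k = 2778.162 → ⌈·⌉ = 2779
j=14: r + 13k = 3002.295333… → ⌈·⌉ = 3003
j=15: r + 14k = 3226.428666… → ⌈·⌉ = 3227

89, 313, 537, 761, 986, 1210, 1434, 1658, 1882, 2106, 2330, 2555, 2779, 3003, 3227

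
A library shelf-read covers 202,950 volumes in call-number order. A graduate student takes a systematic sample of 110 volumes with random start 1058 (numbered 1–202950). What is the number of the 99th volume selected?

k = 202950/110 = 1845
99th selection = r + (99−1)·k = 1058 + 98×1845 = 1058 + 180810 = 181868

181868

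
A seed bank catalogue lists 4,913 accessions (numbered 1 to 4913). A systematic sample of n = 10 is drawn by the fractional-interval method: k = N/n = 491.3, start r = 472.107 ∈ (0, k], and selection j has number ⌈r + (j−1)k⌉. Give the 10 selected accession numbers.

473, 964, 1455, 1947, 2438, 2929, 3420, 3912, 4403, 4894

j=1: r + 0k = 472.107 → ⌈·⌉ = 473
j=2: r + 1k = 963.407 → ⌈·⌉ = 964
j=3: r + 2k = 1454.707 → ⌈·⌉ = 1455
j=4: r + 3k = 1946.007 → ⌈·⌉ = 1947
j=5: r + 4k = 2437.307 → ⌈·⌉ = 2438
j=6: r + 5k = 2928.607 → ⌈·⌉ = 2929
j=7: r + 6k = 3419.907 → ⌈·⌉ = 3420
j=8: r + 7k = 3911.207 → ⌈·⌉ = 3912
j=9: r + 8k = 4402.507 → ⌈·⌉ = 4403
j=10: r + 9k = 4893.807 → ⌈·⌉ = 4894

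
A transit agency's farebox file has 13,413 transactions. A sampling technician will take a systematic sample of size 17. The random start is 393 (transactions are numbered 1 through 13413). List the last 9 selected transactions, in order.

6705, 7494, 8283, 9072, 9861, 10650, 11439, 12228, 13017

k = N/n = 13413/17 = 789
9th selection = 393 + 8×789 = 6705
10th: 6705 + 789 = 7494
11th: 7494 + 789 = 8283
12th: 8283 + 789 = 9072
13th: 9072 + 789 = 9861
14th: 9861 + 789 = 10650
15th: 10650 + 789 = 11439
16th: 11439 + 789 = 12228
17th: 12228 + 789 = 13017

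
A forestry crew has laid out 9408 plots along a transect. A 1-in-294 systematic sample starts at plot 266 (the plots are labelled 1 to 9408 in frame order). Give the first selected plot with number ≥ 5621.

5852

k = 294
Steps past start: ⌈(5621 − 266)/294⌉ = ⌈5355/294⌉ = 19
Selected plot: 266 + 19×294 = 5852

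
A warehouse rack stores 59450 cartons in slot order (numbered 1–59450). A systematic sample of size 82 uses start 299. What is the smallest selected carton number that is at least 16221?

16249

k = 59450/82 = 725
Steps past start: ⌈(16221 − 299)/725⌉ = ⌈15922/725⌉ = 22
Selected carton: 299 + 22×725 = 16249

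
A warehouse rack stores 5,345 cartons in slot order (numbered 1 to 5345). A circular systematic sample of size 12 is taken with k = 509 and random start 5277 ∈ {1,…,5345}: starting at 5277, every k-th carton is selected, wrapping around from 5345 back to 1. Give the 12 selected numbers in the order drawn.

5277, 441, 950, 1459, 1968, 2477, 2986, 3495, 4004, 4513, 5022, 186

Selection 1: 5277
Selection 2: 5277 + 509 = 5786 → 5786 − 5345 = 441
Selection 3: 441 + 509 = 950
Selection 4: 950 + 509 = 1459
Selection 5: 1459 + 509 = 1968
Selection 6: 1968 + 509 = 2477
Selection 7: 2477 + 509 = 2986
Selection 8: 2986 + 509 = 3495
Selection 9: 3495 + 509 = 4004
Selection 10: 4004 + 509 = 4513
Selection 11: 4513 + 509 = 5022
Selection 12: 5022 + 509 = 5531 → 5531 − 5345 = 186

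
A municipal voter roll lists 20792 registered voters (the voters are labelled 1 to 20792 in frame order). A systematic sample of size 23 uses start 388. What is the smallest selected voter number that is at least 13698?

k = 20792/23 = 904
Steps past start: ⌈(13698 − 388)/904⌉ = ⌈13310/904⌉ = 15
Selected voter: 388 + 15×904 = 13948

13948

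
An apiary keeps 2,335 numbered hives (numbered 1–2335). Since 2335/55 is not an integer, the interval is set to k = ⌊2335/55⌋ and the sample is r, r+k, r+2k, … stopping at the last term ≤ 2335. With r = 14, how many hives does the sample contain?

56

k = ⌊2335/55⌋ = 42
Achieved size = ⌊(2335 − 14)/42⌋ + 1 = ⌊2321/42⌋ + 1 = 55 + 1 = 56
(last selection: 14 + 55×42 = 2324 ≤ 2335; next would be 2366 > 2335)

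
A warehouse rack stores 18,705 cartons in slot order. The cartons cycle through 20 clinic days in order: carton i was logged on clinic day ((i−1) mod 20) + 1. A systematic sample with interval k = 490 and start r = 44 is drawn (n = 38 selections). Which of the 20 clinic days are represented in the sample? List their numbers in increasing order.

4, 14

Consecutive selections differ by k = 490, so their clinic day numbers differ by 490 mod 20 = 10.
gcd(490, 20) = 10, so the sample visits 20/10 = 2 distinct residues mod 20.
Start 44 is clinic day 4; the clinic days hit are 4, 14.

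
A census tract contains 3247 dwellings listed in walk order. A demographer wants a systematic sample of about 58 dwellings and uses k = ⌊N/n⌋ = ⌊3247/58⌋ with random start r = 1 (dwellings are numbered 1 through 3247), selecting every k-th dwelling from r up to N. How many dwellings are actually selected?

60

k = ⌊3247/58⌋ = 55
Achieved size = ⌊(3247 − 1)/55⌋ + 1 = ⌊3246/55⌋ + 1 = 59 + 1 = 60
(last selection: 1 + 59×55 = 3246 ≤ 3247; next would be 3301 > 3247)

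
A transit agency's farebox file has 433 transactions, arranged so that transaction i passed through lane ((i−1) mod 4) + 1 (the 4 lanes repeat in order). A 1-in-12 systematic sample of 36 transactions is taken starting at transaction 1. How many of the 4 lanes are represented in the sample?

Consecutive selections differ by k = 12, so their lane numbers differ by 12 mod 4 = 0.
gcd(12, 4) = 4, so the sample visits 4/4 = 1 distinct residues mod 4.
Start 1 is lane 1; the lanes hit are 1.

1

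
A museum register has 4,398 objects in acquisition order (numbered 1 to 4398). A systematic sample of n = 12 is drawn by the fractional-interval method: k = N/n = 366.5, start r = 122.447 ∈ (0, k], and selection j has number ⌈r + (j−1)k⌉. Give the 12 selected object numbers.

123, 489, 856, 1222, 1589, 1955, 2322, 2688, 3055, 3421, 3788, 4154

j=1: r + 0k = 122.447 → ⌈·⌉ = 123
j=2: r + 1k = 488.947 → ⌈·⌉ = 489
j=3: r + 2k = 855.447 → ⌈·⌉ = 856
j=4: r + 3k = 1221.947 → ⌈·⌉ = 1222
j=5: r + 4k = 1588.447 → ⌈·⌉ = 1589
j=6: r + 5k = 1954.947 → ⌈·⌉ = 1955
j=7: r + 6k = 2321.447 → ⌈·⌉ = 2322
j=8: r + 7k = 2687.947 → ⌈·⌉ = 2688
j=9: r + 8k = 3054.447 → ⌈·⌉ = 3055
j=10: r + 9k = 3420.947 → ⌈·⌉ = 3421
j=11: r + 10k = 3787.447 → ⌈·⌉ = 3788
j=12: r + 11k = 4153.947 → ⌈·⌉ = 4154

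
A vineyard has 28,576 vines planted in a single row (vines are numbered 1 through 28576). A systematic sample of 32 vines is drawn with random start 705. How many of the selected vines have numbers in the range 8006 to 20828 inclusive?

k = 28576/32 = 893
First selection ≥ 8006: 705 + ⌈(8006−705)/893⌉·893 = 705 + 9×893 = 8742
Last selection ≤ 20828: 705 + ⌊(20828−705)/893⌋·893 = 705 + 22×893 = 20351
Count = 22 − 9 + 1 = 14

14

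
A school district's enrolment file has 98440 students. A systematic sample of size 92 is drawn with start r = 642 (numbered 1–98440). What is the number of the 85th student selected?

90522

k = 98440/92 = 1070
85th selection = r + (85−1)·k = 642 + 84×1070 = 642 + 89880 = 90522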